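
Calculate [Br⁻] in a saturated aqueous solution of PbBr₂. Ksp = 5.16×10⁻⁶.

2.18×10⁻² M

PbBr₂(s) ⇌ Pb²⁺(aq) + 2 Br⁻(aq)
Call the molar solubility s, so that [Pb²⁺] = s and [Br⁻] = 2s.
Ksp = [Pb²⁺][Br⁻]^2 = s · (2s)^2 = 4s^3 = 5.16×10⁻⁶
s = 1.09×10⁻² M
[Br⁻] = 2s = 2.18×10⁻² M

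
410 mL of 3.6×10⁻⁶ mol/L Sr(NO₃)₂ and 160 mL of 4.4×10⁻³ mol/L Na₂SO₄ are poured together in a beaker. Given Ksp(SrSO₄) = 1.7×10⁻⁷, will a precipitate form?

Total volume after mixing = 410 + 160 = 570 mL.
[Sr²⁺] = (3.6×10⁻⁶)(410)/570 = 2.6×10⁻⁶ mol/L
[SO₄²⁻] = (4.4×10⁻³)(160)/570 = 1.2×10⁻³ mol/L
Q = [Sr²⁺][SO₄²⁻] = 3.2×10⁻⁹
Q = 3.2×10⁻⁹ < Ksp = 1.7×10⁻⁷, so the solution is unsaturated and no precipitate forms.

No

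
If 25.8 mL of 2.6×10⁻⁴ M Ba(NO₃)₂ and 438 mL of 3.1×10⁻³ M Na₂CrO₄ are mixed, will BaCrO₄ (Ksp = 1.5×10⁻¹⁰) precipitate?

Total volume after mixing = 25.8 + 438 = 463.8 mL.
[Ba²⁺] = (2.6×10⁻⁴)(25.8)/463.8 = 1.4×10⁻⁵ M
[CrO₄²⁻] = (3.1×10⁻³)(438)/463.8 = 2.9×10⁻³ M
Q = [Ba²⁺][CrO₄²⁻] = 4.2×10⁻⁸
Since Q (4.2×10⁻⁸) exceeds Ksp (1.5×10⁻¹⁰), BaCrO₄ will precipitate.

Yes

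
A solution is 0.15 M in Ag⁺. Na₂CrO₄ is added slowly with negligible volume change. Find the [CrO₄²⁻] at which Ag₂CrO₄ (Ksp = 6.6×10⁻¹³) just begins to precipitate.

2.9×10⁻¹¹ M

Each salt precipitates once Q = Ksp for that salt.
Ag₂CrO₄(s) ⇌ 2 Ag⁺(aq) + CrO₄²⁻(aq)
Ksp = [Ag⁺]^2[CrO₄²⁻] = [CrO₄²⁻](0.15)^2
[CrO₄²⁻] = 6.6×10⁻¹³ / (0.15)^2 = 2.9×10⁻¹¹
[CrO₄²⁻] = 2.9×10⁻¹¹ M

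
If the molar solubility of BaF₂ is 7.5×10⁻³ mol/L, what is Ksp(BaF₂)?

Ksp = 1.7×10⁻⁶

BaF₂(s) ⇌ Ba²⁺(aq) + 2 F⁻(aq)
Let s be the molar solubility. Then [Ba²⁺] = s and [F⁻] = 2s.
Ksp = [Ba²⁺][F⁻]^2 = s · (2s)^2 = 4s^3
Ksp = 4 × (7.5×10⁻³)^3 = 1.7×10⁻⁶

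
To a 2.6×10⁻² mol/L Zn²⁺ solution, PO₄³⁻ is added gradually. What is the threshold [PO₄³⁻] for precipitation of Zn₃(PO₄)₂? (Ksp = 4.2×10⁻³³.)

Each salt precipitates once Q = Ksp for that salt.
Zn₃(PO₄)₂(s) ⇌ 3 Zn²⁺(aq) + 2 PO₄³⁻(aq)
Ksp = [Zn²⁺]^3[PO₄³⁻]^2 = [PO₄³⁻]^2(2.6×10⁻²)^3
[PO₄³⁻]^2 = 4.2×10⁻³³ / (2.6×10⁻²)^3 = 2.4×10⁻²⁸
[PO₄³⁻] = 1.5×10⁻¹⁴ mol/L

1.5×10⁻¹⁴ M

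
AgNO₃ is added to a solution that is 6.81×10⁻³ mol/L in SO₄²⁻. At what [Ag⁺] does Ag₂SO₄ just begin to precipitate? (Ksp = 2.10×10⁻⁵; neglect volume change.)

Each salt precipitates once Q = Ksp for that salt.
Ag₂SO₄(s) ⇌ 2 Ag⁺(aq) + SO₄²⁻(aq)
Ksp = [Ag⁺]^2[SO₄²⁻] = [Ag⁺]^2(6.81×10⁻³)
[Ag⁺]^2 = 2.10×10⁻⁵ / (6.81×10⁻³) = 3.08×10⁻³
[Ag⁺] = 5.55×10⁻² mol/L

5.55×10⁻² M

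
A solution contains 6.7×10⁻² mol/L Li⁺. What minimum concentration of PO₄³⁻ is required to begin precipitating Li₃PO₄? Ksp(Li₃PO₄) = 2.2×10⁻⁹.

A salt starts to precipitate once the ion product Q reaches its Ksp.
Li₃PO₄(s) ⇌ 3 Li⁺(aq) + PO₄³⁻(aq)
Ksp = [Li⁺]^3[PO₄³⁻] = [PO₄³⁻](6.7×10⁻²)^3
[PO₄³⁻] = 2.2×10⁻⁹ / (6.7×10⁻²)^3 = 7.3×10⁻⁶
[PO₄³⁻] = 7.3×10⁻⁶ mol/L

7.3×10⁻⁶ M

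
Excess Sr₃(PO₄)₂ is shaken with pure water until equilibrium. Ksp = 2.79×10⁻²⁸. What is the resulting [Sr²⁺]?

3.63×10⁻⁶ M

Sr₃(PO₄)₂(s) ⇌ 3 Sr²⁺(aq) + 2 PO₄³⁻(aq)
If s mol/L of Sr₃(PO₄)₂ dissolves, [Sr²⁺] = 3s and [PO₄³⁻] = 2s.
Ksp = [Sr²⁺]^3[PO₄³⁻]^2 = (3s)^3 · (2s)^2 = 108s^5 = 2.79×10⁻²⁸
s = 1.21×10⁻⁶ M
[Sr²⁺] = 3s = 3.63×10⁻⁶ M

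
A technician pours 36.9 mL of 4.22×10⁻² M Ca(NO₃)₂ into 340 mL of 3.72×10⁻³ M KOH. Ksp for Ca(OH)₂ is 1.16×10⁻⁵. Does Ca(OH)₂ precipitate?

No

Total volume after mixing = 36.9 + 340 = 376.9 mL.
[Ca²⁺] = (4.22×10⁻²)(36.9)/376.9 = 4.13×10⁻³ M
[OH⁻] = (3.72×10⁻³)(340)/376.9 = 3.36×10⁻³ M
Q = [Ca²⁺][OH⁻]^2 = 4.65×10⁻⁸
Q = 4.65×10⁻⁸ < Ksp = 1.16×10⁻⁵, so the solution is unsaturated and no precipitate forms.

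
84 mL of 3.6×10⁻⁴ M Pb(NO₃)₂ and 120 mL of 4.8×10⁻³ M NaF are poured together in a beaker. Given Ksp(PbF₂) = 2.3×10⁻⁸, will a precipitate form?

After mixing, V = 84 mL + 120 mL = 204 mL.
[Pb²⁺] = (3.6×10⁻⁴)(84)/204 = 1.5×10⁻⁴ M
[F⁻] = (4.8×10⁻³)(120)/204 = 2.8×10⁻³ M
Q = [Pb²⁺][F⁻]^2 = 1.2×10⁻⁹
Q < Ksp (1.2×10⁻⁹ vs 2.3×10⁻⁸); the solution remains unsaturated and no precipitate forms.

No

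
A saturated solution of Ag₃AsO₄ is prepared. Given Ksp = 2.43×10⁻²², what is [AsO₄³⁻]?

1.73×10⁻⁶ M

Ag₃AsO₄(s) ⇌ 3 Ag⁺(aq) + AsO₄³⁻(aq)
Call the molar solubility s, so that [Ag⁺] = 3s and [AsO₄³⁻] = s.
Ksp = [Ag⁺]^3[AsO₄³⁻] = (3s)^3 · s = 27s^4 = 2.43×10⁻²²
s = 1.73×10⁻⁶ mol L⁻¹
[AsO₄³⁻] = s = 1.73×10⁻⁶ mol L⁻¹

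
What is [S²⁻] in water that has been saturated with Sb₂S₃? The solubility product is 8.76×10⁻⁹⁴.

2.88×10⁻¹⁹ M

Sb₂S₃(s) ⇌ 2 Sb³⁺(aq) + 3 S²⁻(aq)
If s mol/L of Sb₂S₃ dissolves, [Sb³⁺] = 2s and [S²⁻] = 3s.
Ksp = [Sb³⁺]^2[S²⁻]^3 = (2s)^2 · (3s)^3 = 108s^5 = 8.76×10⁻⁹⁴
s = 9.59×10⁻²⁰ mol/L
[S²⁻] = 3s = 2.88×10⁻¹⁹ mol/L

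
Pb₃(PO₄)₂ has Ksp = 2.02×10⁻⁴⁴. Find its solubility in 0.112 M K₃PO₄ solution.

Pb₃(PO₄)₂(s) ⇌ 3 Pb²⁺(aq) + 2 PO₄³⁻(aq)
With PO₄³⁻ already at 0.112 M and s small, take [PO₄³⁻] ≈ 0.112 M and [Pb²⁺] = 3s.
Ksp = [Pb²⁺]^3[PO₄³⁻]^2 = (3s)^3(0.112)^2
(3s)^3 = 2.02×10⁻⁴⁴ / (0.112)^2 = 1.61×10⁻⁴²
s = 3.91×10⁻¹⁵ M

3.91×10⁻¹⁵ M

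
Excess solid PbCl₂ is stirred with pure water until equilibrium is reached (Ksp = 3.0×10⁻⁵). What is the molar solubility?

PbCl₂(s) ⇌ Pb²⁺(aq) + 2 Cl⁻(aq)
Let s be the molar solubility. Then [Pb²⁺] = s and [Cl⁻] = 2s.
Ksp = [Pb²⁺][Cl⁻]^2 = s · (2s)^2 = 4s^3
4s^3 = 3.0×10⁻⁵  ⇒  s^3 = 7.5×10⁻⁶
s = 2.0×10⁻² mol/L

2.0×10⁻² M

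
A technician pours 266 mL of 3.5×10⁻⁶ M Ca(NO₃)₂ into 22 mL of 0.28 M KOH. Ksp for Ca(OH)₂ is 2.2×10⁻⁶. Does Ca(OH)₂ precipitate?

The combined volume is 288 mL.
[Ca²⁺] = (3.5×10⁻⁶)(266)/288 = 3.2×10⁻⁶ M
[OH⁻] = (0.28)(22)/288 = 2.1×10⁻² M
Q = [Ca²⁺][OH⁻]^2 = 1.5×10⁻⁹
Q = 1.5×10⁻⁹ < Ksp = 2.2×10⁻⁶, so the solution is unsaturated and no precipitate forms.

No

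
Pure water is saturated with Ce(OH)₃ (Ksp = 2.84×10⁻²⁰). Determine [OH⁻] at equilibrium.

1.71×10⁻⁵ M

Ce(OH)₃(s) ⇌ Ce³⁺(aq) + 3 OH⁻(aq)
If s mol/L of Ce(OH)₃ dissolves, [Ce³⁺] = s and [OH⁻] = 3s.
Ksp = [Ce³⁺][OH⁻]^3 = s · (3s)^3 = 27s^4 = 2.84×10⁻²⁰
s = 5.69×10⁻⁶ mol L⁻¹
[OH⁻] = 3s = 1.71×10⁻⁵ mol L⁻¹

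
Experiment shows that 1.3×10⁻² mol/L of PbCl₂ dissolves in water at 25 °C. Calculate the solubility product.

PbCl₂(s) ⇌ Pb²⁺(aq) + 2 Cl⁻(aq)
Let s be the molar solubility. Then [Pb²⁺] = s and [Cl⁻] = 2s.
Ksp = [Pb²⁺][Cl⁻]^2 = s · (2s)^2 = 4s^3
Ksp = 4 × (1.3×10⁻²)^3 = 8.8×10⁻⁶

Ksp = 8.8×10⁻⁶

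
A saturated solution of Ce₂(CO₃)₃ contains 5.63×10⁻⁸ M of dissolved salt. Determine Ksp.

Ksp = 6.11×10⁻³⁵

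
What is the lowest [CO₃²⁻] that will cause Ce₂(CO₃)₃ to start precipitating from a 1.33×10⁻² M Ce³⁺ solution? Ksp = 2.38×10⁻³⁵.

5.12×10⁻¹¹ M

Precipitation of each salt begins when its ion product equals Ksp.
Ce₂(CO₃)₃(s) ⇌ 2 Ce³⁺(aq) + 3 CO₃²⁻(aq)
Ksp = [Ce³⁺]^2[CO₃²⁻]^3 = [CO₃²⁻]^3(1.33×10⁻²)^2
[CO₃²⁻]^3 = 2.38×10⁻³⁵ / (1.33×10⁻²)^2 = 1.35×10⁻³¹
[CO₃²⁻] = 5.12×10⁻¹¹ M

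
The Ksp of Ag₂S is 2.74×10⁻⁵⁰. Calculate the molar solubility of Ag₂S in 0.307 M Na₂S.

Ag₂S(s) ⇌ 2 Ag⁺(aq) + S²⁻(aq)
S²⁻ is already present at 0.307 M. If s mol/L of Ag₂S dissolves, [Ag⁺] = 2s while [S²⁻] ≈ 0.307 M.
Ksp = [Ag⁺]^2[S²⁻] = (2s)^2(0.307)
(2s)^2 = 2.74×10⁻⁵⁰ / (0.307) = 8.93×10⁻⁵⁰
s = 1.49×10⁻²⁵ M

1.49×10⁻²⁵ M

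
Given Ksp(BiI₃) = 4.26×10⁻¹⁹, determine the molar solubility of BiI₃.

1.12×10⁻⁵ M

BiI₃(s) ⇌ Bi³⁺(aq) + 3 I⁻(aq)
For each mole of BiI₃ that dissolves per liter, [Bi³⁺] = s and [I⁻] = 3s; let s denote this solubility.
Ksp = [Bi³⁺][I⁻]^3 = s · (3s)^3 = 27s^4
27s^4 = 4.26×10⁻¹⁹  ⇒  s^4 = 1.58×10⁻²⁰
Taking the 4th root, s = 1.12×10⁻⁵ M.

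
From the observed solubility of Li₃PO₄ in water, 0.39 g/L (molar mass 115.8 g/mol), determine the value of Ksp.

s = (0.39 g L⁻¹)/(115.8 g mol⁻¹) = 3.368×10⁻³ M
Li₃PO₄(s) ⇌ 3 Li⁺(aq) + PO₄³⁻(aq)
Call the molar solubility s, so that [Li⁺] = 3s and [PO₄³⁻] = s.
Ksp = [Li⁺]^3[PO₄³⁻] = (3s)^3 · s = 27s^4
Ksp = 27 × (3.368×10⁻³)^4 = 3.5×10⁻⁹

Ksp = 3.5×10⁻⁹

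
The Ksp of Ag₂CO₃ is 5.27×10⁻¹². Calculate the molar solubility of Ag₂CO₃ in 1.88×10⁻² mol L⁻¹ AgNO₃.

Ag₂CO₃(s) ⇌ 2 Ag⁺(aq) + CO₃²⁻(aq)
With Ag⁺ already at 1.88×10⁻² mol L⁻¹ and s small, take [Ag⁺] ≈ 1.88×10⁻² mol L⁻¹ and [CO₃²⁻] = s.
Ksp = [Ag⁺]^2[CO₃²⁻] = (1.88×10⁻²)^2s
s = 5.27×10⁻¹² / (1.88×10⁻²)^2 = 1.49×10⁻⁸
s = 1.49×10⁻⁸ mol L⁻¹

1.49×10⁻⁸ M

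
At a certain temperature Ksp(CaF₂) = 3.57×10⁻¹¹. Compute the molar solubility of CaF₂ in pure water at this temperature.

2.07×10⁻⁴ M

CaF₂(s) ⇌ Ca²⁺(aq) + 2 F⁻(aq)
If s mol/L of CaF₂ dissolves, [Ca²⁺] = s and [F⁻] = 2s.
Ksp = [Ca²⁺][F⁻]^2 = s · (2s)^2 = 4s^3
4s^3 = 3.57×10⁻¹¹  ⇒  s^3 = 8.93×10⁻¹²
s = 2.07×10⁻⁴ mol L⁻¹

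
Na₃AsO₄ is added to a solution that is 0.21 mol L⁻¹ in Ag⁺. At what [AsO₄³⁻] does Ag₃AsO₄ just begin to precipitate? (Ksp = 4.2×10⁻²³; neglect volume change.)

Precipitation begins when Q = Ksp.
Ag₃AsO₄(s) ⇌ 3 Ag⁺(aq) + AsO₄³⁻(aq)
Ksp = [Ag⁺]^3[AsO₄³⁻] = [AsO₄³⁻](0.21)^3
[AsO₄³⁻] = 4.2×10⁻²³ / (0.21)^3 = 4.5×10⁻²¹
[AsO₄³⁻] = 4.5×10⁻²¹ mol L⁻¹

4.5×10⁻²¹ M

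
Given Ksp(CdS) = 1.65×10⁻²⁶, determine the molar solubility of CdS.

CdS(s) ⇌ Cd²⁺(aq) + S²⁻(aq)
Call the molar solubility s, so that [Cd²⁺] = s and [S²⁻] = s.
Ksp = [Cd²⁺][S²⁻] = s · s = s^2
s^2 = 1.65×10⁻²⁶
Taking the 2nd root, s = 1.28×10⁻¹³ mol/L.

1.28×10⁻¹³ M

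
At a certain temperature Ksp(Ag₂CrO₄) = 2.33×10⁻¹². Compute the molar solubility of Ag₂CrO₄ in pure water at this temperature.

Ag₂CrO₄(s) ⇌ 2 Ag⁺(aq) + CrO₄²⁻(aq)
With molar solubility s: [Ag⁺] = 2s, [CrO₄²⁻] = s.
Ksp = [Ag⁺]^2[CrO₄²⁻] = (2s)^2 · s = 4s^3
4s^3 = 2.33×10⁻¹²  ⇒  s^3 = 5.83×10⁻¹³
Taking the 3rd root, s = 8.35×10⁻⁵ mol/L.

8.35×10⁻⁵ M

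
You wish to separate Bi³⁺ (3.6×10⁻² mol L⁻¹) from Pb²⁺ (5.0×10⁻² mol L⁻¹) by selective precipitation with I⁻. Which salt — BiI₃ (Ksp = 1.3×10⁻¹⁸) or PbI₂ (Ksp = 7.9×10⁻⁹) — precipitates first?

Precipitation of each salt begins when its ion product equals Ksp.
For BiI₃: [I⁻] = (Ksp/[Bi³⁺])^(1/3) = 3.3×10⁻⁶ mol L⁻¹
For PbI₂: [I⁻] = (Ksp/[Pb²⁺])^(1/2) = 4.0×10⁻⁴ mol L⁻¹
BiI₃ requires the lower [I⁻], so it precipitates first.

BiI₃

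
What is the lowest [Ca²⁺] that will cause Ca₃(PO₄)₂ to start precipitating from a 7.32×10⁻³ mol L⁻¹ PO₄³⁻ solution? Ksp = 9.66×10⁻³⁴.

Precipitation of each salt begins when its ion product equals Ksp.
Ca₃(PO₄)₂(s) ⇌ 3 Ca²⁺(aq) + 2 PO₄³⁻(aq)
Ksp = [Ca²⁺]^3[PO₄³⁻]^2 = [Ca²⁺]^3(7.32×10⁻³)^2
[Ca²⁺]^3 = 9.66×10⁻³⁴ / (7.32×10⁻³)^2 = 1.80×10⁻²⁹
[Ca²⁺] = 2.62×10⁻¹⁰ mol L⁻¹

2.62×10⁻¹⁰ M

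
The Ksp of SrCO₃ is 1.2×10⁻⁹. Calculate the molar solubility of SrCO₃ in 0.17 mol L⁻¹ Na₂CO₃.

7.1×10⁻⁹ M

SrCO₃(s) ⇌ Sr²⁺(aq) + CO₃²⁻(aq)
The solution already contains CO₃²⁻ at 0.17 mol L⁻¹. Let s be the molar solubility of SrCO₃.
[CO₃²⁻] ≈ 0.17 mol L⁻¹ (common ion dominates); [Sr²⁺] = s.
Ksp = [Sr²⁺][CO₃²⁻] = s(0.17)
s = 1.2×10⁻⁹ / (0.17) = 7.1×10⁻⁹
s = 7.1×10⁻⁹ mol L⁻¹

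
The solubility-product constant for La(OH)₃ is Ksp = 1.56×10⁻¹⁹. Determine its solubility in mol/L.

8.72×10⁻⁶ M

La(OH)₃(s) ⇌ La³⁺(aq) + 3 OH⁻(aq)
For each mole of La(OH)₃ that dissolves per liter, [La³⁺] = s and [OH⁻] = 3s; let s denote this solubility.
Ksp = [La³⁺][OH⁻]^3 = s · (3s)^3 = 27s^4
27s^4 = 1.56×10⁻¹⁹  ⇒  s^4 = 5.78×10⁻²¹
s = 8.72×10⁻⁶ mol/L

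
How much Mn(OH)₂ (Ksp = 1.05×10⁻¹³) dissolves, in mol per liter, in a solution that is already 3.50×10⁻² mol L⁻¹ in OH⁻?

8.57×10⁻¹¹ M

Mn(OH)₂(s) ⇌ Mn²⁺(aq) + 2 OH⁻(aq)
With OH⁻ already at 3.50×10⁻² mol L⁻¹ and s small, take [OH⁻] ≈ 3.50×10⁻² mol L⁻¹ and [Mn²⁺] = s.
Ksp = [Mn²⁺][OH⁻]^2 = s(3.50×10⁻²)^2
s = 1.05×10⁻¹³ / (3.50×10⁻²)^2 = 8.57×10⁻¹¹
s = 8.57×10⁻¹¹ mol L⁻¹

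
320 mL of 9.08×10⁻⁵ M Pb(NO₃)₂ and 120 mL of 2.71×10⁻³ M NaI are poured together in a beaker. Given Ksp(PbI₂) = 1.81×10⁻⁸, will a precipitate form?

No

The combined volume is 440 mL.
[Pb²⁺] = (9.08×10⁻⁵)(320)/440 = 6.60×10⁻⁵ M
[I⁻] = (2.71×10⁻³)(120)/440 = 7.39×10⁻⁴ M
Q = [Pb²⁺][I⁻]^2 = 3.61×10⁻¹¹
Q = 3.61×10⁻¹¹ < Ksp = 1.81×10⁻⁸, so the solution is unsaturated and no precipitate forms.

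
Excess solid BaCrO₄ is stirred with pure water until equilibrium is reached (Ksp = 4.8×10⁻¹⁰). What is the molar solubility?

2.2×10⁻⁵ M

BaCrO₄(s) ⇌ Ba²⁺(aq) + CrO₄²⁻(aq)
Call the molar solubility s, so that [Ba²⁺] = s and [CrO₄²⁻] = s.
Ksp = [Ba²⁺][CrO₄²⁻] = s · s = s^2
s^2 = 4.8×10⁻¹⁰
s = 2.2×10⁻⁵ M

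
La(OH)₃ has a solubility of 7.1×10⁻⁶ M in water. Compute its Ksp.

Ksp = 6.9×10⁻²⁰

La(OH)₃(s) ⇌ La³⁺(aq) + 3 OH⁻(aq)
Call the molar solubility s, so that [La³⁺] = s and [OH⁻] = 3s.
Ksp = [La³⁺][OH⁻]^3 = s · (3s)^3 = 27s^4
Ksp = 27 × (7.1×10⁻⁶)^4 = 6.9×10⁻²⁰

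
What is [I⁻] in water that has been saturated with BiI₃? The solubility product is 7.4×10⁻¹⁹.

BiI₃(s) ⇌ Bi³⁺(aq) + 3 I⁻(aq)
Call the molar solubility s, so that [Bi³⁺] = s and [I⁻] = 3s.
Ksp = [Bi³⁺][I⁻]^3 = s · (3s)^3 = 27s^4 = 7.4×10⁻¹⁹
s = 1.3×10⁻⁵ M
[I⁻] = 3s = 3.9×10⁻⁵ M

3.9×10⁻⁵ M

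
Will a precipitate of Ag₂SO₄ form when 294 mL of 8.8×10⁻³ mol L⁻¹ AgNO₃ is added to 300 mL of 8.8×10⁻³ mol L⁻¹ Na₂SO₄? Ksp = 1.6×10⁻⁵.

Total volume after mixing = 294 + 300 = 594 mL.
[Ag⁺] = (8.8×10⁻³)(294)/594 = 4.4×10⁻³ mol L⁻¹
[SO₄²⁻] = (8.8×10⁻³)(300)/594 = 4.4×10⁻³ mol L⁻¹
Q = [Ag⁺]^2[SO₄²⁻] = 8.4×10⁻⁸
Q = 8.4×10⁻⁸ < Ksp = 1.6×10⁻⁵, so the solution is unsaturated and no precipitate forms.

No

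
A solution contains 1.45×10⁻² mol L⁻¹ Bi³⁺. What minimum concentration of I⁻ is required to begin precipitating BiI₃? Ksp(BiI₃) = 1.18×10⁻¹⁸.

Precipitation begins when Q = Ksp.
BiI₃(s) ⇌ Bi³⁺(aq) + 3 I⁻(aq)
Ksp = [Bi³⁺][I⁻]^3 = [I⁻]^3(1.45×10⁻²)
[I⁻]^3 = 1.18×10⁻¹⁸ / (1.45×10⁻²) = 8.14×10⁻¹⁷
[I⁻] = 4.33×10⁻⁶ mol L⁻¹

4.33×10⁻⁶ M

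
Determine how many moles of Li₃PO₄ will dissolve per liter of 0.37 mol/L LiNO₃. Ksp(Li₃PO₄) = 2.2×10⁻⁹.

4.3×10⁻⁸ M

Li₃PO₄(s) ⇌ 3 Li⁺(aq) + PO₄³⁻(aq)
With Li⁺ already at 0.37 mol/L and s small, take [Li⁺] ≈ 0.37 mol/L and [PO₄³⁻] = s.
Ksp = [Li⁺]^3[PO₄³⁻] = (0.37)^3s
s = 2.2×10⁻⁹ / (0.37)^3 = 4.3×10⁻⁸
s = 4.3×10⁻⁸ mol/L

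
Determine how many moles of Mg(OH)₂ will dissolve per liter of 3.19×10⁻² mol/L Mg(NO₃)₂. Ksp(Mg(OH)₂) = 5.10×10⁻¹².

Mg(OH)₂(s) ⇌ Mg²⁺(aq) + 2 OH⁻(aq)
Let s be the solubility of Mg(OH)₂ here. The common ion gives [Mg²⁺] ≈ 3.19×10⁻² mol/L, and [OH⁻] = 2s.
Ksp = [Mg²⁺][OH⁻]^2 = (3.19×10⁻²)(2s)^2
(2s)^2 = 5.10×10⁻¹² / (3.19×10⁻²) = 1.60×10⁻¹⁰
s = 6.32×10⁻⁶ mol/L

6.32×10⁻⁶ M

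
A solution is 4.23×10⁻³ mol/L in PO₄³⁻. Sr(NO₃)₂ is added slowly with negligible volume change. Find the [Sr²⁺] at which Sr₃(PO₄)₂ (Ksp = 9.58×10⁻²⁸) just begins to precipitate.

3.77×10⁻⁸ M

The threshold for precipitation is Q = Ksp.
Sr₃(PO₄)₂(s) ⇌ 3 Sr²⁺(aq) + 2 PO₄³⁻(aq)
Ksp = [Sr²⁺]^3[PO₄³⁻]^2 = [Sr²⁺]^3(4.23×10⁻³)^2
[Sr²⁺]^3 = 9.58×10⁻²⁸ / (4.23×10⁻³)^2 = 5.35×10⁻²³
[Sr²⁺] = 3.77×10⁻⁸ mol/L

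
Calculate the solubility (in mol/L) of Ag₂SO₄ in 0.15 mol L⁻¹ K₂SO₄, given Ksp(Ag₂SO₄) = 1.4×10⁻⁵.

Ag₂SO₄(s) ⇌ 2 Ag⁺(aq) + SO₄²⁻(aq)
SO₄²⁻ is already present at 0.15 mol L⁻¹. If s mol/L of Ag₂SO₄ dissolves, [Ag⁺] = 2s while [SO₄²⁻] ≈ 0.15 mol L⁻¹.
Ksp = [Ag⁺]^2[SO₄²⁻] = (2s)^2(0.15)
(2s)^2 = 1.4×10⁻⁵ / (0.15) = 9.3×10⁻⁵
s = 4.8×10⁻³ mol L⁻¹

4.8×10⁻³ M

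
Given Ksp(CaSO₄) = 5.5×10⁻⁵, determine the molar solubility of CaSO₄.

CaSO₄(s) ⇌ Ca²⁺(aq) + SO₄²⁻(aq)
Let s be the molar solubility. Then [Ca²⁺] = s and [SO₄²⁻] = s.
Ksp = [Ca²⁺][SO₄²⁻] = s · s = s^2
s^2 = 5.5×10⁻⁵
Taking the 2nd root, s = 7.4×10⁻³ mol/L.

7.4×10⁻³ M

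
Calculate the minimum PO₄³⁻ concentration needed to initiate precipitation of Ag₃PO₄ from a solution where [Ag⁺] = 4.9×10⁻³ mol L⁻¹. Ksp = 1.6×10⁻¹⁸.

Precipitation of each salt begins when its ion product equals Ksp.
Ag₃PO₄(s) ⇌ 3 Ag⁺(aq) + PO₄³⁻(aq)
Ksp = [Ag⁺]^3[PO₄³⁻] = [PO₄³⁻](4.9×10⁻³)^3
[PO₄³⁻] = 1.6×10⁻¹⁸ / (4.9×10⁻³)^3 = 1.4×10⁻¹¹
[PO₄³⁻] = 1.4×10⁻¹¹ mol L⁻¹

1.4×10⁻¹¹ M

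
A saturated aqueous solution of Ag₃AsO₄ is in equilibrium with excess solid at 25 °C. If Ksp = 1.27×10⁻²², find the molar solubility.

1.47×10⁻⁶ M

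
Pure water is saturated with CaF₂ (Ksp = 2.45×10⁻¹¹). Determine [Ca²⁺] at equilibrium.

CaF₂(s) ⇌ Ca²⁺(aq) + 2 F⁻(aq)
If s mol/L of CaF₂ dissolves, [Ca²⁺] = s and [F⁻] = 2s.
Ksp = [Ca²⁺][F⁻]^2 = s · (2s)^2 = 4s^3 = 2.45×10⁻¹¹
s = 1.83×10⁻⁴ mol/L
[Ca²⁺] = s = 1.83×10⁻⁴ mol/L

1.83×10⁻⁴ M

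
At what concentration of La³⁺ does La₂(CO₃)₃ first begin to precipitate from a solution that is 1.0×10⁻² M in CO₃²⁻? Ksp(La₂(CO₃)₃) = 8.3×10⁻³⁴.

A salt starts to precipitate once the ion product Q reaches its Ksp.
La₂(CO₃)₃(s) ⇌ 2 La³⁺(aq) + 3 CO₃²⁻(aq)
Ksp = [La³⁺]^2[CO₃²⁻]^3 = [La³⁺]^2(1.0×10⁻²)^3
[La³⁺]^2 = 8.3×10⁻³⁴ / (1.0×10⁻²)^3 = 8.3×10⁻²⁸
[La³⁺] = 2.9×10⁻¹⁴ M

2.9×10⁻¹⁴ M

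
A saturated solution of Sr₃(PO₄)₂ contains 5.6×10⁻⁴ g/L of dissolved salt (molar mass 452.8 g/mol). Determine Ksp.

Ksp = 3.1×10⁻²⁸

Convert to molarity: s = 5.6×10⁻⁴ / 452.8 = 1.237×10⁻⁶ mol/L
Sr₃(PO₄)₂(s) ⇌ 3 Sr²⁺(aq) + 2 PO₄³⁻(aq)
Let s be the molar solubility. Then [Sr²⁺] = 3s and [PO₄³⁻] = 2s.
Ksp = [Sr²⁺]^3[PO₄³⁻]^2 = (3s)^3 · (2s)^2 = 108s^5
Ksp = 108 × (1.237×10⁻⁶)^5 = 3.1×10⁻²⁸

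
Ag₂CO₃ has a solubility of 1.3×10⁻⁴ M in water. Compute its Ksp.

Ksp = 8.8×10⁻¹²

Ag₂CO₃(s) ⇌ 2 Ag⁺(aq) + CO₃²⁻(aq)
If s mol/L of Ag₂CO₃ dissolves, [Ag⁺] = 2s and [CO₃²⁻] = s.
Ksp = [Ag⁺]^2[CO₃²⁻] = (2s)^2 · s = 4s^3
Ksp = 4 × (1.3×10⁻⁴)^3 = 8.8×10⁻¹²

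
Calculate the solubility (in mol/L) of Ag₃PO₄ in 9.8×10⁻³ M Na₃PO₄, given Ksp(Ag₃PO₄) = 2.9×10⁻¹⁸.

Ag₃PO₄(s) ⇌ 3 Ag⁺(aq) + PO₄³⁻(aq)
Let s be the solubility of Ag₃PO₄ here. The common ion gives [PO₄³⁻] ≈ 9.8×10⁻³ M, and [Ag⁺] = 3s.
Ksp = [Ag⁺]^3[PO₄³⁻] = (3s)^3(9.8×10⁻³)
(3s)^3 = 2.9×10⁻¹⁸ / (9.8×10⁻³) = 3.0×10⁻¹⁶
s = 2.2×10⁻⁶ M

2.2×10⁻⁶ M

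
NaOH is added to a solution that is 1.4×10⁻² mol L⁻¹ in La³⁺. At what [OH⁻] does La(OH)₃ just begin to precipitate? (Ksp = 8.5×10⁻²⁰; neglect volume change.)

A salt starts to precipitate once the ion product Q reaches its Ksp.
La(OH)₃(s) ⇌ La³⁺(aq) + 3 OH⁻(aq)
Ksp = [La³⁺][OH⁻]^3 = [OH⁻]^3(1.4×10⁻²)
[OH⁻]^3 = 8.5×10⁻²⁰ / (1.4×10⁻²) = 6.1×10⁻¹⁸
[OH⁻] = 1.8×10⁻⁶ mol L⁻¹

1.8×10⁻⁶ M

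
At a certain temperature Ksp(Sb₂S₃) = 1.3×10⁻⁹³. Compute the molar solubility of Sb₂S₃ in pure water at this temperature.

1.0×10⁻¹⁹ M

Sb₂S₃(s) ⇌ 2 Sb³⁺(aq) + 3 S²⁻(aq)
With molar solubility s: [Sb³⁺] = 2s, [S²⁻] = 3s.
Ksp = [Sb³⁺]^2[S²⁻]^3 = (2s)^2 · (3s)^3 = 108s^5
108s^5 = 1.3×10⁻⁹³  ⇒  s^5 = 1.2×10⁻⁹⁵
Taking the 5th root, s = 1.0×10⁻¹⁹ M.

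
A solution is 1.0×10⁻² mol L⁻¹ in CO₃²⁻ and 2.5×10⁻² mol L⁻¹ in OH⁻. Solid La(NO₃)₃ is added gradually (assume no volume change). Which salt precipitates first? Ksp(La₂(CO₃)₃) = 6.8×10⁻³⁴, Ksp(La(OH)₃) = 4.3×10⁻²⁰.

Each salt precipitates once Q = Ksp for that salt.
For La₂(CO₃)₃: [La³⁺] = (Ksp/[CO₃²⁻]^3)^(1/2) = 2.6×10⁻¹⁴ mol L⁻¹
For La(OH)₃: [La³⁺] = (Ksp/[OH⁻]^3) = 2.8×10⁻¹⁵ mol L⁻¹
Since La(OH)₃ needs less La³⁺ to reach saturation, it precipitates first.

La(OH)₃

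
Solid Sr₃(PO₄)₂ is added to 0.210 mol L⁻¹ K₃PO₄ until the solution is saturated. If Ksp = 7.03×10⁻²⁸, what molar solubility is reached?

Sr₃(PO₄)₂(s) ⇌ 3 Sr²⁺(aq) + 2 PO₄³⁻(aq)
Let s be the solubility of Sr₃(PO₄)₂ here. The common ion gives [PO₄³⁻] ≈ 0.210 mol L⁻¹, and [Sr²⁺] = 3s.
Ksp = [Sr²⁺]^3[PO₄³⁻]^2 = (3s)^3(0.210)^2
(3s)^3 = 7.03×10⁻²⁸ / (0.210)^2 = 1.59×10⁻²⁶
s = 8.39×10⁻¹⁰ mol L⁻¹

8.39×10⁻¹⁰ M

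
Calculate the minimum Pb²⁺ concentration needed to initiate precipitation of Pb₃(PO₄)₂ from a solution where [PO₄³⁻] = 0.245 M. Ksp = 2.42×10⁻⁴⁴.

Each salt precipitates once Q = Ksp for that salt.
Pb₃(PO₄)₂(s) ⇌ 3 Pb²⁺(aq) + 2 PO₄³⁻(aq)
Ksp = [Pb²⁺]^3[PO₄³⁻]^2 = [Pb²⁺]^3(0.245)^2
[Pb²⁺]^3 = 2.42×10⁻⁴⁴ / (0.245)^2 = 4.03×10⁻⁴³
[Pb²⁺] = 7.39×10⁻¹⁵ M

7.39×10⁻¹⁵ M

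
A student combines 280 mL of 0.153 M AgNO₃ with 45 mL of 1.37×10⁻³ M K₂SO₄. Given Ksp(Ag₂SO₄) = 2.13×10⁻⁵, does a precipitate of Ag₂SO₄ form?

No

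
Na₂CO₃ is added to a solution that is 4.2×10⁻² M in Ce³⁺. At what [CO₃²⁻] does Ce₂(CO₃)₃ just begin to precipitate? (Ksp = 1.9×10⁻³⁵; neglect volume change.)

Each salt precipitates once Q = Ksp for that salt.
Ce₂(CO₃)₃(s) ⇌ 2 Ce³⁺(aq) + 3 CO₃²⁻(aq)
Ksp = [Ce³⁺]^2[CO₃²⁻]^3 = [CO₃²⁻]^3(4.2×10⁻²)^2
[CO₃²⁻]^3 = 1.9×10⁻³⁵ / (4.2×10⁻²)^2 = 1.1×10⁻³²
[CO₃²⁻] = 2.2×10⁻¹¹ M

2.2×10⁻¹¹ M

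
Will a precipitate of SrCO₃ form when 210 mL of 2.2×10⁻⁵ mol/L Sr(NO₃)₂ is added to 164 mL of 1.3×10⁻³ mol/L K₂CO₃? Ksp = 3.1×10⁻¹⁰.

Yes

After mixing, V = 210 mL + 164 mL = 374 mL.
[Sr²⁺] = (2.2×10⁻⁵)(210)/374 = 1.2×10⁻⁵ mol/L
[CO₃²⁻] = (1.3×10⁻³)(164)/374 = 5.7×10⁻⁴ mol/L
Q = [Sr²⁺][CO₃²⁻] = 7.0×10⁻⁹
Q = 7.0×10⁻⁹ > Ksp = 3.1×10⁻¹⁰, so the solution is supersaturated and SrCO₃ precipitates.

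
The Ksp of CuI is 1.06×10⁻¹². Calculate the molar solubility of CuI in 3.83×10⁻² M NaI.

2.77×10⁻¹¹ M

CuI(s) ⇌ Cu⁺(aq) + I⁻(aq)
Let s be the solubility of CuI here. The common ion gives [I⁻] ≈ 3.83×10⁻² M, and [Cu⁺] = s.
Ksp = [Cu⁺][I⁻] = s(3.83×10⁻²)
s = 1.06×10⁻¹² / (3.83×10⁻²) = 2.77×10⁻¹¹
s = 2.77×10⁻¹¹ M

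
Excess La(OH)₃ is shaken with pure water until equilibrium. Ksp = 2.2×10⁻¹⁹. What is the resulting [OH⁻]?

La(OH)₃(s) ⇌ La³⁺(aq) + 3 OH⁻(aq)
For each mole of La(OH)₃ that dissolves per liter, [La³⁺] = s and [OH⁻] = 3s; let s denote this solubility.
Ksp = [La³⁺][OH⁻]^3 = s · (3s)^3 = 27s^4 = 2.2×10⁻¹⁹
s = 9.5×10⁻⁶ mol/L
[OH⁻] = 3s = 2.9×10⁻⁵ mol/L

2.9×10⁻⁵ M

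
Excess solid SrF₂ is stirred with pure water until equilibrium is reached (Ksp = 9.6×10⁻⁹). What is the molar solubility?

1.3×10⁻³ M

SrF₂(s) ⇌ Sr²⁺(aq) + 2 F⁻(aq)
With molar solubility s: [Sr²⁺] = s, [F⁻] = 2s.
Ksp = [Sr²⁺][F⁻]^2 = s · (2s)^2 = 4s^3
4s^3 = 9.6×10⁻⁹  ⇒  s^3 = 2.4×10⁻⁹
Taking the 3rd root, s = 1.3×10⁻³ M.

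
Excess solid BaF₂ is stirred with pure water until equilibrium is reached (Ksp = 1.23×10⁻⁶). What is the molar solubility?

BaF₂(s) ⇌ Ba²⁺(aq) + 2 F⁻(aq)
With molar solubility s: [Ba²⁺] = s, [F⁻] = 2s.
Ksp = [Ba²⁺][F⁻]^2 = s · (2s)^2 = 4s^3
4s^3 = 1.23×10⁻⁶  ⇒  s^3 = 3.08×10⁻⁷
s = 6.75×10⁻³ mol/L

6.75×10⁻³ M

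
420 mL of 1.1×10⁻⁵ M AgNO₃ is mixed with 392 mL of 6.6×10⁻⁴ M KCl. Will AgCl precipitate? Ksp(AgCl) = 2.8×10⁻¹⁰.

After mixing, V = 420 mL + 392 mL = 812 mL.
[Ag⁺] = (1.1×10⁻⁵)(420)/812 = 5.7×10⁻⁶ M
[Cl⁻] = (6.6×10⁻⁴)(392)/812 = 3.2×10⁻⁴ M
Q = [Ag⁺][Cl⁻] = 1.8×10⁻⁹
Since Q (1.8×10⁻⁹) exceeds Ksp (2.8×10⁻¹⁰), AgCl will precipitate.

Yes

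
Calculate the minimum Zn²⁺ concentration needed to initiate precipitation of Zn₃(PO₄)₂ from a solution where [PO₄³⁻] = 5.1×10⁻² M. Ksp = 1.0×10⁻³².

1.6×10⁻¹⁰ M

Precipitation of each salt begins when its ion product equals Ksp.
Zn₃(PO₄)₂(s) ⇌ 3 Zn²⁺(aq) + 2 PO₄³⁻(aq)
Ksp = [Zn²⁺]^3[PO₄³⁻]^2 = [Zn²⁺]^3(5.1×10⁻²)^2
[Zn²⁺]^3 = 1.0×10⁻³² / (5.1×10⁻²)^2 = 3.8×10⁻³⁰
[Zn²⁺] = 1.6×10⁻¹⁰ M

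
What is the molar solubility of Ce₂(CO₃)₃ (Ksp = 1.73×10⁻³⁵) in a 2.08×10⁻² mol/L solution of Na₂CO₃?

Ce₂(CO₃)₃(s) ⇌ 2 Ce³⁺(aq) + 3 CO₃²⁻(aq)
With CO₃²⁻ already at 2.08×10⁻² mol/L and s small, take [CO₃²⁻] ≈ 2.08×10⁻² mol/L and [Ce³⁺] = 2s.
Ksp = [Ce³⁺]^2[CO₃²⁻]^3 = (2s)^2(2.08×10⁻²)^3
(2s)^2 = 1.73×10⁻³⁵ / (2.08×10⁻²)^3 = 1.92×10⁻³⁰
s = 6.93×10⁻¹⁶ mol/L

6.93×10⁻¹⁶ M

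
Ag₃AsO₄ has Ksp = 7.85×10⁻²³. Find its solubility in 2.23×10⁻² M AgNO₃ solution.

Ag₃AsO₄(s) ⇌ 3 Ag⁺(aq) + AsO₄³⁻(aq)
Ag⁺ is already present at 2.23×10⁻² M. If s mol/L of Ag₃AsO₄ dissolves, [AsO₄³⁻] = s while [Ag⁺] ≈ 2.23×10⁻² M.
Ksp = [Ag⁺]^3[AsO₄³⁻] = (2.23×10⁻²)^3s
s = 7.85×10⁻²³ / (2.23×10⁻²)^3 = 7.08×10⁻¹⁸
s = 7.08×10⁻¹⁸ M

7.08×10⁻¹⁸ M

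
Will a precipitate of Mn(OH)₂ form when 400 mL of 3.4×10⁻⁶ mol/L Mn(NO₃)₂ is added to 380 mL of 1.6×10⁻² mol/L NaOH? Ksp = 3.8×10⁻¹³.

Yes

Total volume after mixing = 400 + 380 = 780 mL.
[Mn²⁺] = (3.4×10⁻⁶)(400)/780 = 1.7×10⁻⁶ mol/L
[OH⁻] = (1.6×10⁻²)(380)/780 = 7.8×10⁻³ mol/L
Q = [Mn²⁺][OH⁻]^2 = 1.1×10⁻¹⁰
Q = 1.1×10⁻¹⁰ > Ksp = 3.8×10⁻¹³, so the solution is supersaturated and Mn(OH)₂ precipitates.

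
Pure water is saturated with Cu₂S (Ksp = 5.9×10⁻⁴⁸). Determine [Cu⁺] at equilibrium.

Cu₂S(s) ⇌ 2 Cu⁺(aq) + S²⁻(aq)
If s mol/L of Cu₂S dissolves, [Cu⁺] = 2s and [S²⁻] = s.
Ksp = [Cu⁺]^2[S²⁻] = (2s)^2 · s = 4s^3 = 5.9×10⁻⁴⁸
s = 1.1×10⁻¹⁶ M
[Cu⁺] = 2s = 2.3×10⁻¹⁶ M

2.3×10⁻¹⁶ M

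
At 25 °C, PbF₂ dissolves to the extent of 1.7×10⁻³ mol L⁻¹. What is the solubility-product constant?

PbF₂(s) ⇌ Pb²⁺(aq) + 2 F⁻(aq)
With molar solubility s: [Pb²⁺] = s, [F⁻] = 2s.
Ksp = [Pb²⁺][F⁻]^2 = s · (2s)^2 = 4s^3
Ksp = 4 × (1.7×10⁻³)^3 = 2.0×10⁻⁸

Ksp = 2.0×10⁻⁸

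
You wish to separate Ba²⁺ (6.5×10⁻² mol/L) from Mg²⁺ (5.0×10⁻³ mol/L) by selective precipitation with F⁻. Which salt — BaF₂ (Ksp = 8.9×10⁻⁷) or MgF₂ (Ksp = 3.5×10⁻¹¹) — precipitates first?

MgF₂

A salt starts to precipitate once the ion product Q reaches its Ksp.
For BaF₂: [F⁻] = (Ksp/[Ba²⁺])^(1/2) = 3.7×10⁻³ mol/L
For MgF₂: [F⁻] = (Ksp/[Mg²⁺])^(1/2) = 8.4×10⁻⁵ mol/L
The smaller threshold [F⁻] is reached first, so MgF₂ precipitates first.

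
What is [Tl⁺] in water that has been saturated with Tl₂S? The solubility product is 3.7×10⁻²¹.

1.9×10⁻⁷ M

Tl₂S(s) ⇌ 2 Tl⁺(aq) + S²⁻(aq)
With molar solubility s: [Tl⁺] = 2s, [S²⁻] = s.
Ksp = [Tl⁺]^2[S²⁻] = (2s)^2 · s = 4s^3 = 3.7×10⁻²¹
s = 9.7×10⁻⁸ mol L⁻¹
[Tl⁺] = 2s = 1.9×10⁻⁷ mol L⁻¹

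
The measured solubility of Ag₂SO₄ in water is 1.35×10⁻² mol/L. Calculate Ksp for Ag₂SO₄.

Ksp = 9.84×10⁻⁶

Ag₂SO₄(s) ⇌ 2 Ag⁺(aq) + SO₄²⁻(aq)
With molar solubility s: [Ag⁺] = 2s, [SO₄²⁻] = s.
Ksp = [Ag⁺]^2[SO₄²⁻] = (2s)^2 · s = 4s^3
Ksp = 4 × (1.35×10⁻²)^3 = 9.84×10⁻⁶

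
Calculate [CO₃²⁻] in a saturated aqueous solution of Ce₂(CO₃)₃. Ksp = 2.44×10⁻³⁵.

1.41×10⁻⁷ M

Ce₂(CO₃)₃(s) ⇌ 2 Ce³⁺(aq) + 3 CO₃²⁻(aq)
If s mol/L of Ce₂(CO₃)₃ dissolves, [Ce³⁺] = 2s and [CO₃²⁻] = 3s.
Ksp = [Ce³⁺]^2[CO₃²⁻]^3 = (2s)^2 · (3s)^3 = 108s^5 = 2.44×10⁻³⁵
s = 4.69×10⁻⁸ M
[CO₃²⁻] = 3s = 1.41×10⁻⁷ M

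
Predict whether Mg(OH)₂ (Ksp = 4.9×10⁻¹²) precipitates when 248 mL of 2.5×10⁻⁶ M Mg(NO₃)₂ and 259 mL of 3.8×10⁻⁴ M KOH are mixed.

No

After mixing, V = 248 mL + 259 mL = 507 mL.
[Mg²⁺] = (2.5×10⁻⁶)(248)/507 = 1.2×10⁻⁶ M
[OH⁻] = (3.8×10⁻⁴)(259)/507 = 1.9×10⁻⁴ M
Q = [Mg²⁺][OH⁻]^2 = 4.6×10⁻¹⁴
Q < Ksp (4.6×10⁻¹⁴ vs 4.9×10⁻¹²); the solution remains unsaturated and no precipitate forms.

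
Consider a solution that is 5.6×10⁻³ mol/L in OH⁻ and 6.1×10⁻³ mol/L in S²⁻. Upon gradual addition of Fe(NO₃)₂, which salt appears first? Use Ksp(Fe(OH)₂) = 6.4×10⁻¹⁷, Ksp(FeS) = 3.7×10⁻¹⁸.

FeS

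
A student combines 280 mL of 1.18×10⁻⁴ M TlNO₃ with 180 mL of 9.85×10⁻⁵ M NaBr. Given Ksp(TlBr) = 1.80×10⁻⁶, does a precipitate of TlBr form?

No

After mixing, V = 280 mL + 180 mL = 460 mL.
[Tl⁺] = (1.18×10⁻⁴)(280)/460 = 7.18×10⁻⁵ M
[Br⁻] = (9.85×10⁻⁵)(180)/460 = 3.85×10⁻⁵ M
Q = [Tl⁺][Br⁻] = 2.77×10⁻⁹
Q < Ksp (2.77×10⁻⁹ vs 1.80×10⁻⁶); the solution remains unsaturated and no precipitate forms.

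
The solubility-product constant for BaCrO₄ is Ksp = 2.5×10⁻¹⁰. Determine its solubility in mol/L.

BaCrO₄(s) ⇌ Ba²⁺(aq) + CrO₄²⁻(aq)
If s mol/L of BaCrO₄ dissolves, [Ba²⁺] = s and [CrO₄²⁻] = s.
Ksp = [Ba²⁺][CrO₄²⁻] = s · s = s^2
s^2 = 2.5×10⁻¹⁰
Taking the 2nd root, s = 1.6×10⁻⁵ mol/L.

1.6×10⁻⁵ M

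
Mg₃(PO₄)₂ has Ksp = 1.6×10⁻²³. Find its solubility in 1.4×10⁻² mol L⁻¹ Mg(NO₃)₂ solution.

1.2×10⁻⁹ M

Mg₃(PO₄)₂(s) ⇌ 3 Mg²⁺(aq) + 2 PO₄³⁻(aq)
With Mg²⁺ already at 1.4×10⁻² mol L⁻¹ and s small, take [Mg²⁺] ≈ 1.4×10⁻² mol L⁻¹ and [PO₄³⁻] = 2s.
Ksp = [Mg²⁺]^3[PO₄³⁻]^2 = (1.4×10⁻²)^3(2s)^2
(2s)^2 = 1.6×10⁻²³ / (1.4×10⁻²)^3 = 5.8×10⁻¹⁸
s = 1.2×10⁻⁹ mol L⁻¹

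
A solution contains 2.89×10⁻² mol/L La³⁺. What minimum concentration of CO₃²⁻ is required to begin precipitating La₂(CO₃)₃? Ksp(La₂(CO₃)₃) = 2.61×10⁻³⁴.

6.79×10⁻¹¹ M

Precipitation begins when Q = Ksp.
La₂(CO₃)₃(s) ⇌ 2 La³⁺(aq) + 3 CO₃²⁻(aq)
Ksp = [La³⁺]^2[CO₃²⁻]^3 = [CO₃²⁻]^3(2.89×10⁻²)^2
[CO₃²⁻]^3 = 2.61×10⁻³⁴ / (2.89×10⁻²)^2 = 3.12×10⁻³¹
[CO₃²⁻] = 6.79×10⁻¹¹ mol/L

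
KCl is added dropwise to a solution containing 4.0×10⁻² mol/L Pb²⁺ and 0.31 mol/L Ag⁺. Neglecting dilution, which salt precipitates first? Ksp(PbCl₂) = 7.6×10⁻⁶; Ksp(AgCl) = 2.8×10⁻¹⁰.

AgCl

The threshold for precipitation is Q = Ksp.
For PbCl₂: [Cl⁻] = (Ksp/[Pb²⁺])^(1/2) = 1.4×10⁻² mol/L
For AgCl: [Cl⁻] = (Ksp/[Ag⁺]) = 9.0×10⁻¹⁰ mol/L
Since AgCl needs less Cl⁻ to reach saturation, it precipitates first.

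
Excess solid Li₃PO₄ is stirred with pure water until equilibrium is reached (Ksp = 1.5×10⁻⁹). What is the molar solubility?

2.7×10⁻³ M

Li₃PO₄(s) ⇌ 3 Li⁺(aq) + PO₄³⁻(aq)
Call the molar solubility s, so that [Li⁺] = 3s and [PO₄³⁻] = s.
Ksp = [Li⁺]^3[PO₄³⁻] = (3s)^3 · s = 27s^4
27s^4 = 1.5×10⁻⁹  ⇒  s^4 = 5.6×10⁻¹¹
s = (5.6×10⁻¹¹)^(1/4) = 2.7×10⁻³ mol/L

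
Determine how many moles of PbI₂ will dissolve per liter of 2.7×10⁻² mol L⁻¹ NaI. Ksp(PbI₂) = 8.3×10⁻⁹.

PbI₂(s) ⇌ Pb²⁺(aq) + 2 I⁻(aq)
With I⁻ already at 2.7×10⁻² mol L⁻¹ and s small, take [I⁻] ≈ 2.7×10⁻² mol L⁻¹ and [Pb²⁺] = s.
Ksp = [Pb²⁺][I⁻]^2 = s(2.7×10⁻²)^2
s = 8.3×10⁻⁹ / (2.7×10⁻²)^2 = 1.1×10⁻⁵
s = 1.1×10⁻⁵ mol L⁻¹

1.1×10⁻⁵ M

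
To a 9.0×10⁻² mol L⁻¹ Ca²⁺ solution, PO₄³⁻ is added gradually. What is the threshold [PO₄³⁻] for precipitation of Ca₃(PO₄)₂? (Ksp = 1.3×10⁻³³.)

1.3×10⁻¹⁵ M

Precipitation of each salt begins when its ion product equals Ksp.
Ca₃(PO₄)₂(s) ⇌ 3 Ca²⁺(aq) + 2 PO₄³⁻(aq)
Ksp = [Ca²⁺]^3[PO₄³⁻]^2 = [PO₄³⁻]^2(9.0×10⁻²)^3
[PO₄³⁻]^2 = 1.3×10⁻³³ / (9.0×10⁻²)^3 = 1.8×10⁻³⁰
[PO₄³⁻] = 1.3×10⁻¹⁵ mol L⁻¹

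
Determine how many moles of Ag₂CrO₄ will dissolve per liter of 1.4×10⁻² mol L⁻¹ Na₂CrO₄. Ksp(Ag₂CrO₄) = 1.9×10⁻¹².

Ag₂CrO₄(s) ⇌ 2 Ag⁺(aq) + CrO₄²⁻(aq)
Let s be the solubility of Ag₂CrO₄ here. The common ion gives [CrO₄²⁻] ≈ 1.4×10⁻² mol L⁻¹, and [Ag⁺] = 2s.
Ksp = [Ag⁺]^2[CrO₄²⁻] = (2s)^2(1.4×10⁻²)
(2s)^2 = 1.9×10⁻¹² / (1.4×10⁻²) = 1.4×10⁻¹⁰
s = 5.8×10⁻⁶ mol L⁻¹

5.8×10⁻⁶ M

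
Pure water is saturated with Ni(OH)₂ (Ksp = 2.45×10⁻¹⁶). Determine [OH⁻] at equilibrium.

Ni(OH)₂(s) ⇌ Ni²⁺(aq) + 2 OH⁻(aq)
If s mol/L of Ni(OH)₂ dissolves, [Ni²⁺] = s and [OH⁻] = 2s.
Ksp = [Ni²⁺][OH⁻]^2 = s · (2s)^2 = 4s^3 = 2.45×10⁻¹⁶
s = 3.94×10⁻⁶ M
[OH⁻] = 2s = 7.88×10⁻⁶ M

7.88×10⁻⁶ M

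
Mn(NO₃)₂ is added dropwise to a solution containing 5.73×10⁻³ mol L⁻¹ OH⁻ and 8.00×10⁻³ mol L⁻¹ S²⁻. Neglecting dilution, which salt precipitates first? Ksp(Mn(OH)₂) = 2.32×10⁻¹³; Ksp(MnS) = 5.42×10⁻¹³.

MnS

The threshold for precipitation is Q = Ksp.
For Mn(OH)₂: [Mn²⁺] = (Ksp/[OH⁻]^2) = 7.07×10⁻⁹ mol L⁻¹
For MnS: [Mn²⁺] = (Ksp/[S²⁻]) = 6.78×10⁻¹¹ mol L⁻¹
MnS requires the lower [Mn²⁺], so it precipitates first.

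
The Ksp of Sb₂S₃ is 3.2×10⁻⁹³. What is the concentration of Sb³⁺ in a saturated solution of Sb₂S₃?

2.5×10⁻¹⁹ M

Sb₂S₃(s) ⇌ 2 Sb³⁺(aq) + 3 S²⁻(aq)
Call the molar solubility s, so that [Sb³⁺] = 2s and [S²⁻] = 3s.
Ksp = [Sb³⁺]^2[S²⁻]^3 = (2s)^2 · (3s)^3 = 108s^5 = 3.2×10⁻⁹³
s = 1.2×10⁻¹⁹ mol L⁻¹
[Sb³⁺] = 2s = 2.5×10⁻¹⁹ mol L⁻¹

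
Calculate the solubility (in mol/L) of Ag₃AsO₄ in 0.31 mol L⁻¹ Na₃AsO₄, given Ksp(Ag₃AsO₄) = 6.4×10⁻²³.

2.0×10⁻⁸ M

Ag₃AsO₄(s) ⇌ 3 Ag⁺(aq) + AsO₄³⁻(aq)
AsO₄³⁻ is already present at 0.31 mol L⁻¹. If s mol/L of Ag₃AsO₄ dissolves, [Ag⁺] = 3s while [AsO₄³⁻] ≈ 0.31 mol L⁻¹.
Ksp = [Ag⁺]^3[AsO₄³⁻] = (3s)^3(0.31)
(3s)^3 = 6.4×10⁻²³ / (0.31) = 2.1×10⁻²²
s = 2.0×10⁻⁸ mol L⁻¹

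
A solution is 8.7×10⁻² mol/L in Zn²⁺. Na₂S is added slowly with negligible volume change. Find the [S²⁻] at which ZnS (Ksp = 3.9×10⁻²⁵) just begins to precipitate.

4.5×10⁻²⁴ M

The threshold for precipitation is Q = Ksp.
ZnS(s) ⇌ Zn²⁺(aq) + S²⁻(aq)
Ksp = [Zn²⁺][S²⁻] = [S²⁻](8.7×10⁻²)
[S²⁻] = 3.9×10⁻²⁵ / (8.7×10⁻²) = 4.5×10⁻²⁴
[S²⁻] = 4.5×10⁻²⁴ mol/L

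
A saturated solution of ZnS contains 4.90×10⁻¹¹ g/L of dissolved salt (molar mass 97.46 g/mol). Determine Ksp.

s = (4.90×10⁻¹¹ g L⁻¹)/(97.46 g mol⁻¹) = 5.0277×10⁻¹³ M
ZnS(s) ⇌ Zn²⁺(aq) + S²⁻(aq)
Call the molar solubility s, so that [Zn²⁺] = s and [S²⁻] = s.
Ksp = [Zn²⁺][S²⁻] = s · s = s^2
Ksp = (5.0277×10⁻¹³)^2 = 2.53×10⁻²⁵

Ksp = 2.53×10⁻²⁵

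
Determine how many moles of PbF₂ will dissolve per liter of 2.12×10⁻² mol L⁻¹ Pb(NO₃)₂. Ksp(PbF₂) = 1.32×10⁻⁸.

3.95×10⁻⁴ M

PbF₂(s) ⇌ Pb²⁺(aq) + 2 F⁻(aq)
Let s be the solubility of PbF₂ here. The common ion gives [Pb²⁺] ≈ 2.12×10⁻² mol L⁻¹, and [F⁻] = 2s.
Ksp = [Pb²⁺][F⁻]^2 = (2.12×10⁻²)(2s)^2
(2s)^2 = 1.32×10⁻⁸ / (2.12×10⁻²) = 6.23×10⁻⁷
s = 3.95×10⁻⁴ mol L⁻¹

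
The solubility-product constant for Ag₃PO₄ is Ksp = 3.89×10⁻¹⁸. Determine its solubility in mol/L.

1.95×10⁻⁵ M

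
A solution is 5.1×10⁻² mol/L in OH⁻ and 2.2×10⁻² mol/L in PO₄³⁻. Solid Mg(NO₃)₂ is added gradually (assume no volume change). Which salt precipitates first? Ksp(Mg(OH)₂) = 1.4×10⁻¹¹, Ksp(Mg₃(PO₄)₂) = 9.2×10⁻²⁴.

Precipitation begins when Q = Ksp.
For Mg(OH)₂: [Mg²⁺] = (Ksp/[OH⁻]^2) = 5.4×10⁻⁹ mol/L
For Mg₃(PO₄)₂: [Mg²⁺] = (Ksp/[PO₄³⁻]^2)^(1/3) = 2.7×10⁻⁷ mol/L
The smaller threshold [Mg²⁺] is reached first, so Mg(OH)₂ precipitates first.

Mg(OH)₂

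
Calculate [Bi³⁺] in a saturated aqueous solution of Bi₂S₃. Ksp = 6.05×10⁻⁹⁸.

2.82×10⁻²⁰ M

Bi₂S₃(s) ⇌ 2 Bi³⁺(aq) + 3 S²⁻(aq)
For each mole of Bi₂S₃ that dissolves per liter, [Bi³⁺] = 2s and [S²⁻] = 3s; let s denote this solubility.
Ksp = [Bi³⁺]^2[S²⁻]^3 = (2s)^2 · (3s)^3 = 108s^5 = 6.05×10⁻⁹⁸
s = 1.41×10⁻²⁰ mol L⁻¹
[Bi³⁺] = 2s = 2.82×10⁻²⁰ mol L⁻¹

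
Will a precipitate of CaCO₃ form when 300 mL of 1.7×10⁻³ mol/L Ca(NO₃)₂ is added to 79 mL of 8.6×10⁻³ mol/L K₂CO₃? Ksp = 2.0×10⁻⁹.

Total volume after mixing = 300 + 79 = 379 mL.
[Ca²⁺] = (1.7×10⁻³)(300)/379 = 1.3×10⁻³ mol/L
[CO₃²⁻] = (8.6×10⁻³)(79)/379 = 1.8×10⁻³ mol/L
Q = [Ca²⁺][CO₃²⁻] = 2.4×10⁻⁶
Q = 2.4×10⁻⁶ > Ksp = 2.0×10⁻⁹, so the solution is supersaturated and CaCO₃ precipitates.

Yes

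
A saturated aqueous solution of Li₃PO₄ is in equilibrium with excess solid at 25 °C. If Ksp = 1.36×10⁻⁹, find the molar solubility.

2.66×10⁻³ M

Li₃PO₄(s) ⇌ 3 Li⁺(aq) + PO₄³⁻(aq)
With molar solubility s: [Li⁺] = 3s, [PO₄³⁻] = s.
Ksp = [Li⁺]^3[PO₄³⁻] = (3s)^3 · s = 27s^4
27s^4 = 1.36×10⁻⁹  ⇒  s^4 = 5.04×10⁻¹¹
Taking the 4th root, s = 2.66×10⁻³ mol L⁻¹.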